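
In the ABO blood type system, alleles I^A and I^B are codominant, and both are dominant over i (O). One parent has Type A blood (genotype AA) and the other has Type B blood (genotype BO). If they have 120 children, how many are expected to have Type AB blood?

Cross: AA × BO
Possible offspring genotypes: 2 AB, 2 AO
Blood type counts: 2 Type AB, 2 Type A
Probability of Type AB: 2/4 = 1/2
Expected count = 1/2 × 120 = 60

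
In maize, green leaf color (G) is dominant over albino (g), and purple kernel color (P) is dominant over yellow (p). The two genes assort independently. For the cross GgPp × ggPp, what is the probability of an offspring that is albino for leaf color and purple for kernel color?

Dihybrid cross GgPp × ggPp — consider each gene separately:
leaf color: Gg × gg → 2 Gg, 2 gg → 2 G_ : 2 gg (out of 4)
kernel color: Pp × Pp → 1 PP, 2 Pp, 1 pp → 3 P_ : 1 pp (out of 4)
Looking for: albino (gg) and purple (P_)
P(albino) = 2/4, P(purple) = 3/4
P(both) = 2/4 × 3/4 = 6/16 = 3/8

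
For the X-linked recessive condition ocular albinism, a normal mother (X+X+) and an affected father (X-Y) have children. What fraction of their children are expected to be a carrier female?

Cross: X+X+ × X-Y
Offspring: 2 X+X-, 2 X+Y
Probability of a carrier female: 2/4 = 1/2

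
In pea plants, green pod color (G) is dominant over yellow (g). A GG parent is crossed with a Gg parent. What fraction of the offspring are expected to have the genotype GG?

Punnett square for GG × Gg:
Offspring genotypes: 2 GG, 2 Gg
Total offspring: 4
Count with target: 2
Probability: 2/4 = 1/2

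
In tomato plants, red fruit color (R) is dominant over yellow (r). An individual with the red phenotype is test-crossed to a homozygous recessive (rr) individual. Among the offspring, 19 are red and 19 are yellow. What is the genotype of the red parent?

Test cross: ? × rr
Offspring: 19 red, 19 yellow — approximately 1:1.
A 1:1 ratio in a test cross indicates the unknown parent is heterozygous (Rr).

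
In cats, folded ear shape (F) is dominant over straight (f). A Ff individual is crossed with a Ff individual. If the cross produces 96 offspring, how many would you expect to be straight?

Punnett square for Ff × Ff:
Offspring genotypes: 1 FF, 2 Ff, 1 ff
folded: 3, straight: 1
straight: 1 out of 4 → fraction 1/4
Expected count = 1/4 × 96 = 24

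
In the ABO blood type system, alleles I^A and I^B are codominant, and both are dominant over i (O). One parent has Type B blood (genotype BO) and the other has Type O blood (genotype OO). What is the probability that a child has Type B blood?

Cross: BO × OO
Possible offspring genotypes: 2 BO, 2 OO
Blood type counts: 2 Type B, 2 Type O
Probability of Type B: 2/4 = 1/2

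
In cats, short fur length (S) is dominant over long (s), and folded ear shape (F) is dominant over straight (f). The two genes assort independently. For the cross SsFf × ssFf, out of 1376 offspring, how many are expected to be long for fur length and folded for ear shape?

Dihybrid cross SsFf × ssFf — consider each gene separately:
fur length: Ss × ss → 2 Ss, 2 ss → 2 S_ : 2 ss (out of 4)
ear shape: Ff × Ff → 1 FF, 2 Ff, 1 ff → 3 F_ : 1 ff (out of 4)
Looking for: long (ss) and folded (F_)
P(long) = 2/4, P(folded) = 3/4
P(both) = 2/4 × 3/4 = 6/16 = 3/8
Expected count = 3/8 × 1376 = 516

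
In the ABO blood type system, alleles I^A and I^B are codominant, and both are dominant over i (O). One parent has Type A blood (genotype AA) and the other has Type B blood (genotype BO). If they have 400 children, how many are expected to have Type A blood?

Cross: AA × BO
Possible offspring genotypes: 2 AB, 2 AO
Blood type counts: 2 Type AB, 2 Type A
Probability of Type A: 2/4 = 1/2
Expected count = 1/2 × 400 = 200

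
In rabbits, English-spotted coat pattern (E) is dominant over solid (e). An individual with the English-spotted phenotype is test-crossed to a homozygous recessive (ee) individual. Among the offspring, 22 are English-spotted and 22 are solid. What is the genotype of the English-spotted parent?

Test cross: ? × ee
Offspring: 22 English-spotted, 22 solid — approximately 1:1.
A 1:1 ratio in a test cross indicates the unknown parent is heterozygous (Ee).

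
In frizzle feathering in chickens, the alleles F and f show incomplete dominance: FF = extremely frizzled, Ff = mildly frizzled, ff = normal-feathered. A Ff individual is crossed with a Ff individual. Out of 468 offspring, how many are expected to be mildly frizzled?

Punnett square for Ff × Ff:
Offspring genotypes: 1 FF, 2 Ff, 1 ff
Phenotype counts: 1 extremely frizzled, 2 mildly frizzled, 1 normal-feathered
mildly frizzled: 2 out of 4 → fraction 1/2
Expected count = 1/2 × 468 = 234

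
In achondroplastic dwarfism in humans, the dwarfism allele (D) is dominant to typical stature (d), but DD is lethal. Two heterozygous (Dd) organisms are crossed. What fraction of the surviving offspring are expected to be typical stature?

Cross: Dd × Dd
Punnett square offspring (before lethality): 1 DD, 2 Dd, 1 dd
The DD genotype is lethal (embryos die); surviving offspring: 2 Dd, 1 dd
typical stature: 1 out of 3
Probability: 1/3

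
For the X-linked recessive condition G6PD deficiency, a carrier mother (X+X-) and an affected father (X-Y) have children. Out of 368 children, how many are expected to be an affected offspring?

Cross: X+X- × X-Y
Offspring: 1 X+X-, 1 X+Y, 1 X-X-, 1 X-Y
Probability of an affected offspring: 2/4 = 1/2
Expected count = 1/2 × 368 = 184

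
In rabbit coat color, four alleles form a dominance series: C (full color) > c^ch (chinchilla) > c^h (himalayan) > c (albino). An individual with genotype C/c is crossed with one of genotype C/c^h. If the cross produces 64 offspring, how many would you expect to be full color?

Cross: C/c × C/c^h
Allele dominance: C > c^ch > c^h > c
Offspring genotypes: 1 C/C, 1 C/c^h, 1 C/c, 1 c^h/c
Phenotype counts: 3 full color, 1 himalayan
full color: 3 out of 4 → fraction 3/4
Expected count = 3/4 × 64 = 48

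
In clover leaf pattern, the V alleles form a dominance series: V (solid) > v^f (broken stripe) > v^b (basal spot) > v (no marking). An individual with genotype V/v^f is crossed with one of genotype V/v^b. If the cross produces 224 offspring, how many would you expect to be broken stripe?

Cross: V/v^f × V/v^b
Allele dominance: V > v^f > v^b > v
Offspring genotypes: 1 V/V, 1 V/v^b, 1 V/v^f, 1 v^f/v^b
Phenotype counts: 3 solid, 1 broken stripe
broken stripe: 1 out of 4 → fraction 1/4
Expected count = 1/4 × 224 = 56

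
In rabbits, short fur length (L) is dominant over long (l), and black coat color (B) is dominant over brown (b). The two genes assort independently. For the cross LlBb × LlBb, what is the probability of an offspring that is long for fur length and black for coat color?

Dihybrid cross LlBb × LlBb — consider each gene separately:
fur length: Ll × Ll → 1 LL, 2 Ll, 1 ll → 3 L_ : 1 ll (out of 4)
coat color: Bb × Bb → 1 BB, 2 Bb, 1 bb → 3 B_ : 1 bb (out of 4)
Looking for: long (ll) and black (B_)
P(long) = 1/4, P(black) = 3/4
P(both) = 1/4 × 3/4 = 3/16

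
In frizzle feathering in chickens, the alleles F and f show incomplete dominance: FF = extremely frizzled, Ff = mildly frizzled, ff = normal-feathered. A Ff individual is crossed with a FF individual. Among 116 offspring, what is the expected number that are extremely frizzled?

Punnett square for Ff × FF:
Offspring genotypes: 2 FF, 2 Ff
Phenotype counts: 2 extremely frizzled, 2 mildly frizzled
extremely frizzled: 2 out of 4 → fraction 1/2
Expected count = 1/2 × 116 = 58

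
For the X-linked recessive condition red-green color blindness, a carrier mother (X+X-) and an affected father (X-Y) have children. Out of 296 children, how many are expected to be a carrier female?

Cross: X+X- × X-Y
Offspring: 1 X+X-, 1 X+Y, 1 X-X-, 1 X-Y
Probability of a carrier female: 1/4
Expected count = 1/4 × 296 = 74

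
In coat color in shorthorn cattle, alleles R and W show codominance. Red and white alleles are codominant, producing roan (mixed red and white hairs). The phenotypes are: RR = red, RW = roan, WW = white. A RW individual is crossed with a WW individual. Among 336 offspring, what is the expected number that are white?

Punnett square for RW × WW:
Offspring genotypes: 2 RW, 2 WW
Phenotype counts: 2 roan, 2 white
white: 2 out of 4 → fraction 1/2
Expected count = 1/2 × 336 = 168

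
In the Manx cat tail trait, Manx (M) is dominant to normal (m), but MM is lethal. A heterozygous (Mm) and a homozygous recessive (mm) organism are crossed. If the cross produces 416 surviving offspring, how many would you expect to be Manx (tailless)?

Cross: Mm × mm
Punnett square offspring (before lethality): 2 Mm, 2 mm
No MM offspring are produced in this cross.
Manx (tailless): 2 out of 4 → fraction 1/2
Expected count = 1/2 × 416 = 208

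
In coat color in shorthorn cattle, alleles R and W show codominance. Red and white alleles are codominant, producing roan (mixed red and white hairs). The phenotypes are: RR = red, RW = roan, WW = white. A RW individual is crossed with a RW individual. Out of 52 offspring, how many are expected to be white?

Punnett square for RW × RW:
Offspring genotypes: 1 RR, 2 RW, 1 WW
Phenotype counts: 1 red, 2 roan, 1 white
white: 1 out of 4 → fraction 1/4
Expected count = 1/4 × 52 = 13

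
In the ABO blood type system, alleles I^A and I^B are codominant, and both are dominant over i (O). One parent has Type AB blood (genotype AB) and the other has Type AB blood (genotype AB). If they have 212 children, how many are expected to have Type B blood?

Cross: AB × AB
Possible offspring genotypes: 1 AA, 2 AB, 1 BB
Blood type counts: 1 Type A, 2 Type AB, 1 Type B
Probability of Type B: 1/4
Expected count = 1/4 × 212 = 53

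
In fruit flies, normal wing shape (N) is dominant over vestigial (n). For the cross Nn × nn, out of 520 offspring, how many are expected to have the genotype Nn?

Punnett square for Nn × nn:
Offspring genotypes: 2 Nn, 2 nn
Total offspring: 4
Count with target: 2
Probability: 2/4 = 1/2
Expected count = 1/2 × 520 = 260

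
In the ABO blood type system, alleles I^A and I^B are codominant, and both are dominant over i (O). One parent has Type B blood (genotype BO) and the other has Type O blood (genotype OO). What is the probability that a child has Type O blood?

Cross: BO × OO
Possible offspring genotypes: 2 BO, 2 OO
Blood type counts: 2 Type B, 2 Type O
Probability of Type O: 2/4 = 1/2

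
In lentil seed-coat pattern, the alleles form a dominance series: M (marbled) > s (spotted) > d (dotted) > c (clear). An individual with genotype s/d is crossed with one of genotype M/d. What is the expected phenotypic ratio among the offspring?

Cross: s/d × M/d
Allele dominance: M > s > d > c
Offspring genotypes: 1 M/s, 1 s/d, 1 M/d, 1 d/d
Phenotype counts: 2 marbled, 1 spotted, 1 dotted
Ratio: 2 marbled : 1 spotted : 1 dotted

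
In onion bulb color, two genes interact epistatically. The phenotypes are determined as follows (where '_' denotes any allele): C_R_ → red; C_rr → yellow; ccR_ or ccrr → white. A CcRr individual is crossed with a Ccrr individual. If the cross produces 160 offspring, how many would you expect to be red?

Cross: CcRr × Ccrr — consider each gene separately:
C gene: Cc × Cc → 1 CC, 2 Cc, 1 cc → 3 C_ : 1 cc (out of 4)
R gene: Rr × rr → 2 Rr, 2 rr → 2 R_ : 2 rr (out of 4)
Genotype classes (out of 4 × 4 = 16): C_R_ = 3×2 = 6; C_rr = 3×2 = 6; ccR_ = 1×2 = 2; ccrr = 1×2 = 2
Apply the phenotype rules: C_R_ (6) → red; C_rr (6) → yellow; ccR_ (2) + ccrr (2) → white
Phenotype counts (out of 16): 6 red, 6 yellow, 4 white
red: 6 out of 16 → fraction 3/8
Expected count = 3/8 × 160 = 60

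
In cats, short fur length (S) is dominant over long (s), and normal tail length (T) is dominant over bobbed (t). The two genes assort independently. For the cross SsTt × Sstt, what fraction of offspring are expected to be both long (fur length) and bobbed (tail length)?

Dihybrid cross SsTt × Sstt — consider each gene separately:
fur length: Ss × Ss → 1 SS, 2 Ss, 1 ss → 3 S_ : 1 ss (out of 4)
tail length: Tt × tt → 2 Tt, 2 tt → 2 T_ : 2 tt (out of 4)
Looking for: long (ss) and bobbed (tt)
P(long) = 1/4, P(bobbed) = 2/4
P(both) = 1/4 × 2/4 = 2/16 = 1/8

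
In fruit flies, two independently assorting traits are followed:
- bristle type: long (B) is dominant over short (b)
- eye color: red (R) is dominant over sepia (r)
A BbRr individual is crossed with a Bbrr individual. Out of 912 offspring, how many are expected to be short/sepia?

Dihybrid cross BbRr × Bbrr — consider each gene separately:
bristle type: Bb × Bb → 1 BB, 2 Bb, 1 bb → 3 B_ : 1 bb (out of 4)
eye color: Rr × rr → 2 Rr, 2 rr → 2 R_ : 2 rr (out of 4)
Combine (counts out of 4 × 4 = 16): long/red (B_R_) = 3×2 = 6; long/sepia (B_rr) = 3×2 = 6; short/red (bbR_) = 1×2 = 2; short/sepia (bbrr) = 1×2 = 2
Phenotype counts (out of 16): 6 long/red, 6 long/sepia, 2 short/red, 2 short/sepia
short/sepia: 2 out of 16 → fraction 1/8
Expected count = 1/8 × 912 = 114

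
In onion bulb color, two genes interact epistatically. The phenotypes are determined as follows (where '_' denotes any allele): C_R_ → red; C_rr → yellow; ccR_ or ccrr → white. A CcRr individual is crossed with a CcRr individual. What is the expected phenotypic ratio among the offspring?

Cross: CcRr × CcRr — consider each gene separately:
C gene: Cc × Cc → 1 CC, 2 Cc, 1 cc → 3 C_ : 1 cc (out of 4)
R gene: Rr × Rr → 1 RR, 2 Rr, 1 rr → 3 R_ : 1 rr (out of 4)
Genotype classes (out of 4 × 4 = 16): C_R_ = 3×3 = 9; C_rr = 3×1 = 3; ccR_ = 1×3 = 3; ccrr = 1×1 = 1
Apply the phenotype rules: C_R_ (9) → red; C_rr (3) → yellow; ccR_ (3) + ccrr (1) → white
Phenotype counts (out of 16): 9 red, 3 yellow, 4 white
Ratio: 9 red : 3 yellow : 4 white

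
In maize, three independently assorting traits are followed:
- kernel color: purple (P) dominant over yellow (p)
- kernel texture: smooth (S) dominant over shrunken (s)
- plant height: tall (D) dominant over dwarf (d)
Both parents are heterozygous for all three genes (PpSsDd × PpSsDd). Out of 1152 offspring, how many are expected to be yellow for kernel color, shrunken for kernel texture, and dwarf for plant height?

Trihybrid cross: PpSsDd × PpSsDd
Each trait segregates independently with a 3:1 phenotypic ratio, so each gene contributes 3/4 (dominant) or 1/4 (recessive).
Target: yellow (kernel color), shrunken (kernel texture), dwarf (plant height)
Probability = product of independent per-trait probabilities
= 1/4 × 1/4 × 1/4 = 1/64
Expected count = 1/64 × 1152 = 18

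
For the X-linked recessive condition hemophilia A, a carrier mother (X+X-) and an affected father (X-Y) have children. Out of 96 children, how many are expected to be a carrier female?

Cross: X+X- × X-Y
Offspring: 1 X+X-, 1 X+Y, 1 X-X-, 1 X-Y
Probability of a carrier female: 1/4
Expected count = 1/4 × 96 = 24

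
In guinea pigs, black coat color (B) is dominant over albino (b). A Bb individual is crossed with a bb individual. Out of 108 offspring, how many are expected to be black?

Punnett square for Bb × bb:
Offspring genotypes: 2 Bb, 2 bb
black: 2, albino: 2
black: 2 out of 4 → fraction 1/2
Expected count = 1/2 × 108 = 54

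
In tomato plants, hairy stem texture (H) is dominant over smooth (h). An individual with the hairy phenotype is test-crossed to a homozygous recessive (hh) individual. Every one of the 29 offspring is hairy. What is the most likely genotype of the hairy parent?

Test cross: ? × hh
All offspring are hairy.
If the unknown parent were heterozygous (Hh), about half of 29 offspring would be smooth; none are. The unknown parent is most likely homozygous dominant (HH).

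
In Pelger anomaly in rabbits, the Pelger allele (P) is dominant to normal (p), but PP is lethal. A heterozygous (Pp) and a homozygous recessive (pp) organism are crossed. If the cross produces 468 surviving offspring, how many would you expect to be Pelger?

Cross: Pp × pp
Punnett square offspring (before lethality): 2 Pp, 2 pp
No PP offspring are produced in this cross.
Pelger: 2 out of 4 → fraction 1/2
Expected count = 1/2 × 468 = 234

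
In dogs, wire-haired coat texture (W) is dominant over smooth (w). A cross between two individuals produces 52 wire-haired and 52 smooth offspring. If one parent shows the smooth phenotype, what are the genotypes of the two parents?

Observed offspring: 52 wire-haired, 52 smooth
The observed ratio simplifies to 1:1. One parent shows smooth, so its genotype must be ww. A 1:1 offspring split requires the other parent to be heterozygous (Ww).
Parent genotypes: ww × Ww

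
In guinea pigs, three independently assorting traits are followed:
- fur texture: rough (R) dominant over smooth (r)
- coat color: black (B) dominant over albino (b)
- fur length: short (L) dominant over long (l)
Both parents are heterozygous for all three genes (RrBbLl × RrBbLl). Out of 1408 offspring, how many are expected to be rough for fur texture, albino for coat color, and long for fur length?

Trihybrid cross: RrBbLl × RrBbLl
Each trait segregates independently with a 3:1 phenotypic ratio, so each gene contributes 3/4 (dominant) or 1/4 (recessive).
Target: rough (fur texture), albino (coat color), long (fur length)
Probability = product of independent per-trait probabilities
= 3/4 × 1/4 × 1/4 = 3/64
Expected count = 3/64 × 1408 = 66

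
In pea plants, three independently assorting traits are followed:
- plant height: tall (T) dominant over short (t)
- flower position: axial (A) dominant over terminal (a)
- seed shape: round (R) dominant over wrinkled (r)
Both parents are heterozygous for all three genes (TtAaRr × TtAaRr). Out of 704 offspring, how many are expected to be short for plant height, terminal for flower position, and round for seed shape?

Trihybrid cross: TtAaRr × TtAaRr
Each trait segregates independently with a 3:1 phenotypic ratio, so each gene contributes 3/4 (dominant) or 1/4 (recessive).
Target: short (plant height), terminal (flower position), round (seed shape)
Probability = product of independent per-trait probabilities
= 1/4 × 1/4 × 3/4 = 3/64
Expected count = 3/64 × 704 = 33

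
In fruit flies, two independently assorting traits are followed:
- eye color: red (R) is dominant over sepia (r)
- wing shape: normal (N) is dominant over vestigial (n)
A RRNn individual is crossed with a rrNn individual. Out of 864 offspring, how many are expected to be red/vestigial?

Dihybrid cross RRNn × rrNn — consider each gene separately:
eye color: RR × rr → 4 Rr → 4 R_ (out of 4)
wing shape: Nn × Nn → 1 NN, 2 Nn, 1 nn → 3 N_ : 1 nn (out of 4)
Combine (counts out of 4 × 4 = 16): red/normal (R_N_) = 4×3 = 12; red/vestigial (R_nn) = 4×1 = 4
Phenotype counts (out of 16): 12 red/normal, 4 red/vestigial
red/vestigial: 4 out of 16 → fraction 1/4
Expected count = 1/4 × 864 = 216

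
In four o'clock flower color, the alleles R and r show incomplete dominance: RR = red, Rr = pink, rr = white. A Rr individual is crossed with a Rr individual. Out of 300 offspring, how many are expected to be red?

Punnett square for Rr × Rr:
Offspring genotypes: 1 RR, 2 Rr, 1 rr
Phenotype counts: 1 red, 2 pink, 1 white
red: 1 out of 4 → fraction 1/4
Expected count = 1/4 × 300 = 75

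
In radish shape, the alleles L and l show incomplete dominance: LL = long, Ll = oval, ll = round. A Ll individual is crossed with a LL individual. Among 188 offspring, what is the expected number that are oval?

Punnett square for Ll × LL:
Offspring genotypes: 2 LL, 2 Ll
Phenotype counts: 2 long, 2 oval
oval: 2 out of 4 → fraction 1/2
Expected count = 1/2 × 188 = 94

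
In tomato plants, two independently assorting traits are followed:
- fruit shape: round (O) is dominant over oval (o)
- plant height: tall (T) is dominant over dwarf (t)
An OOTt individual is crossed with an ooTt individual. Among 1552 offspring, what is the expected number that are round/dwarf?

Dihybrid cross OOTt × ooTt — consider each gene separately:
fruit shape: OO × oo → 4 Oo → 4 O_ (out of 4)
plant height: Tt × Tt → 1 TT, 2 Tt, 1 tt → 3 T_ : 1 tt (out of 4)
Combine (counts out of 4 × 4 = 16): round/tall (O_T_) = 4×3 = 12; round/dwarf (O_tt) = 4×1 = 4
Phenotype counts (out of 16): 12 round/tall, 4 round/dwarf
round/dwarf: 4 out of 16 → fraction 1/4
Expected count = 1/4 × 1552 = 388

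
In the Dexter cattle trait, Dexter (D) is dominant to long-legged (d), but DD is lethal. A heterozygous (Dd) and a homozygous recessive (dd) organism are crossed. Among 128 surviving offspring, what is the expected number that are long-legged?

Cross: Dd × dd
Punnett square offspring (before lethality): 2 Dd, 2 dd
No DD offspring are produced in this cross.
long-legged: 2 out of 4 → fraction 1/2
Expected count = 1/2 × 128 = 64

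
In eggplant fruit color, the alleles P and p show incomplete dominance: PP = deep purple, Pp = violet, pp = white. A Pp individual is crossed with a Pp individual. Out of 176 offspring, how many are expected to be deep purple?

Punnett square for Pp × Pp:
Offspring genotypes: 1 PP, 2 Pp, 1 pp
Phenotype counts: 1 deep purple, 2 violet, 1 white
deep purple: 1 out of 4 → fraction 1/4
Expected count = 1/4 × 176 = 44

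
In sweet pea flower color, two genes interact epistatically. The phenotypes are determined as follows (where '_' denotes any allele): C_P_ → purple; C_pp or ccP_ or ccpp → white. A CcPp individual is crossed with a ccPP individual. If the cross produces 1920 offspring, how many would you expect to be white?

Cross: CcPp × ccPP — consider each gene separately:
C gene: Cc × cc → 2 Cc, 2 cc → 2 C_ : 2 cc (out of 4)
P gene: Pp × PP → 2 PP, 2 Pp → 4 P_ (out of 4)
Genotype classes (out of 4 × 4 = 16): C_P_ = 2×4 = 8; ccP_ = 2×4 = 8
Apply the phenotype rules: C_P_ (8) → purple; ccP_ (8) → white
Phenotype counts (out of 16): 8 purple, 8 white
white: 8 out of 16 → fraction 1/2
Expected count = 1/2 × 1920 = 960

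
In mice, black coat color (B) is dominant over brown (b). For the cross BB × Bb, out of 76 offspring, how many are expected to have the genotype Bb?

Punnett square for BB × Bb:
Offspring genotypes: 2 BB, 2 Bb
Total offspring: 4
Count with target: 2
Probability: 2/4 = 1/2
Expected count = 1/2 × 76 = 38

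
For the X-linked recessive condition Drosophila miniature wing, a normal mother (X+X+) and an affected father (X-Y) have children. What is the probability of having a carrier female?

Cross: X+X+ × X-Y
Offspring: 2 X+X-, 2 X+Y
Probability of a carrier female: 2/4 = 1/2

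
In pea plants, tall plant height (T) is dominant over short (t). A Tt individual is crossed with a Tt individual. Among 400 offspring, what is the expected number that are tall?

Punnett square for Tt × Tt:
Offspring genotypes: 1 TT, 2 Tt, 1 tt
tall: 3, short: 1
tall: 3 out of 4 → fraction 3/4
Expected count = 3/4 × 400 = 300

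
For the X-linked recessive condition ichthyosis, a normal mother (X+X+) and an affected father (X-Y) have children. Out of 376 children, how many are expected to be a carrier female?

Cross: X+X+ × X-Y
Offspring: 2 X+X-, 2 X+Y
Probability of a carrier female: 2/4 = 1/2
Expected count = 1/2 × 376 = 188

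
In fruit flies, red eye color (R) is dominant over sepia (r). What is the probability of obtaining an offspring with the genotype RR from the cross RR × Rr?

Punnett square for RR × Rr:
Offspring genotypes: 2 RR, 2 Rr
Total offspring: 4
Count with target: 2
Probability: 2/4 = 1/2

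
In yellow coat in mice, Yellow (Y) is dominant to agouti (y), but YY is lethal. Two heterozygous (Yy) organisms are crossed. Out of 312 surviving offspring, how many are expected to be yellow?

Cross: Yy × Yy
Punnett square offspring (before lethality): 1 YY, 2 Yy, 1 yy
The YY genotype is lethal (embryos die); surviving offspring: 2 Yy, 1 yy
yellow: 2 out of 3 → fraction 2/3
Expected count = 2/3 × 312 = 208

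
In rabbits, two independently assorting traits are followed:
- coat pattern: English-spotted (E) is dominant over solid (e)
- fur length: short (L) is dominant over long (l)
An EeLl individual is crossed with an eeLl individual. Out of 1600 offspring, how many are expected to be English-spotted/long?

Dihybrid cross EeLl × eeLl — consider each gene separately:
coat pattern: Ee × ee → 2 Ee, 2 ee → 2 E_ : 2 ee (out of 4)
fur length: Ll × Ll → 1 LL, 2 Ll, 1 ll → 3 L_ : 1 ll (out of 4)
Combine (counts out of 4 × 4 = 16): English-spotted/short (E_L_) = 2×3 = 6; English-spotted/long (E_ll) = 2×1 = 2; solid/short (eeL_) = 2×3 = 6; solid/long (eell) = 2×1 = 2
Phenotype counts (out of 16): 6 English-spotted/short, 2 English-spotted/long, 6 solid/short, 2 solid/long
English-spotted/long: 2 out of 16 → fraction 1/8
Expected count = 1/8 × 1600 = 200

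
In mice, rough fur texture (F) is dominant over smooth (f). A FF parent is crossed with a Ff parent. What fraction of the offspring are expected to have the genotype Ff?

Punnett square for FF × Ff:
Offspring genotypes: 2 FF, 2 Ff
Total offspring: 4
Count with target: 2
Probability: 2/4 = 1/2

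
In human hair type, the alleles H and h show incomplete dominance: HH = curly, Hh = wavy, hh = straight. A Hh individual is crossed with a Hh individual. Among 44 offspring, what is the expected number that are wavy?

Punnett square for Hh × Hh:
Offspring genotypes: 1 HH, 2 Hh, 1 hh
Phenotype counts: 1 curly, 2 wavy, 1 straight
wavy: 2 out of 4 → fraction 1/2
Expected count = 1/2 × 44 = 22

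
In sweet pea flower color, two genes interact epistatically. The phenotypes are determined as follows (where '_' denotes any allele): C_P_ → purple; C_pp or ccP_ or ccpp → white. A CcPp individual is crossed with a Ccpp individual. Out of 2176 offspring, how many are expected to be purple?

Cross: CcPp × Ccpp — consider each gene separately:
C gene: Cc × Cc → 1 CC, 2 Cc, 1 cc → 3 C_ : 1 cc (out of 4)
P gene: Pp × pp → 2 Pp, 2 pp → 2 P_ : 2 pp (out of 4)
Genotype classes (out of 4 × 4 = 16): C_P_ = 3×2 = 6; C_pp = 3×2 = 6; ccP_ = 1×2 = 2; ccpp = 1×2 = 2
Apply the phenotype rules: C_P_ (6) → purple; C_pp (6) + ccP_ (2) + ccpp (2) → white
Phenotype counts (out of 16): 6 purple, 10 white
purple: 6 out of 16 → fraction 3/8
Expected count = 3/8 × 2176 = 816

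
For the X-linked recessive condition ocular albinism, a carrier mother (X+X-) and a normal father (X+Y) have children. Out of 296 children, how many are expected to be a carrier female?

Cross: X+X- × X+Y
Offspring: 1 X+X+, 1 X+Y, 1 X+X-, 1 X-Y
Probability of a carrier female: 1/4
Expected count = 1/4 × 296 = 74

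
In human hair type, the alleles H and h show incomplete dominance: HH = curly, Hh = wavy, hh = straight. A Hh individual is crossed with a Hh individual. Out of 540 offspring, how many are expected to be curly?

Punnett square for Hh × Hh:
Offspring genotypes: 1 HH, 2 Hh, 1 hh
Phenotype counts: 1 curly, 2 wavy, 1 straight
curly: 1 out of 4 → fraction 1/4
Expected count = 1/4 × 540 = 135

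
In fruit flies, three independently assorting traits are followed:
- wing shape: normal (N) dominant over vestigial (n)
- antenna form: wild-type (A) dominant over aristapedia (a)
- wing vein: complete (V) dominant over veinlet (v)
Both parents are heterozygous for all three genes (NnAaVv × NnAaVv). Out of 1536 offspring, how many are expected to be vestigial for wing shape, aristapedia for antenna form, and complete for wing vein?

Trihybrid cross: NnAaVv × NnAaVv
Each trait segregates independently with a 3:1 phenotypic ratio, so each gene contributes 3/4 (dominant) or 1/4 (recessive).
Target: vestigial (wing shape), aristapedia (antenna form), complete (wing vein)
Probability = product of independent per-trait probabilities
= 1/4 × 1/4 × 3/4 = 3/64
Expected count = 3/64 × 1536 = 72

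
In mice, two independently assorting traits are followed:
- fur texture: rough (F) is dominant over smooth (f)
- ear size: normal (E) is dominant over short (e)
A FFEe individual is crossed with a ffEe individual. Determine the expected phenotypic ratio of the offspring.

Dihybrid cross FFEe × ffEe — consider each gene separately:
fur texture: FF × ff → 4 Ff → 4 F_ (out of 4)
ear size: Ee × Ee → 1 EE, 2 Ee, 1 ee → 3 E_ : 1 ee (out of 4)
Combine (counts out of 4 × 4 = 16): rough/normal (F_E_) = 4×3 = 12; rough/short (F_ee) = 4×1 = 4
Phenotype counts (out of 16): 12 rough/normal, 4 rough/short
Ratio: 3 rough/normal : 1 rough/short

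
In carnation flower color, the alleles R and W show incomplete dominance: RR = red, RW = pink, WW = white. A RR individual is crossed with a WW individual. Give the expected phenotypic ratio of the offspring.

Punnett square for RR × WW:
Offspring genotypes: 4 RW
Phenotype counts: 4 pink
Ratio: all pink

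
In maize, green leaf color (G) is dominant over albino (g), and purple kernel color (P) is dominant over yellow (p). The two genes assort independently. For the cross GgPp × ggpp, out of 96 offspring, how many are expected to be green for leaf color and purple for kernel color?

Dihybrid cross GgPp × ggpp — consider each gene separately:
leaf color: Gg × gg → 2 Gg, 2 gg → 2 G_ : 2 gg (out of 4)
kernel color: Pp × pp → 2 Pp, 2 pp → 2 P_ : 2 pp (out of 4)
Looking for: green (G_) and purple (P_)
P(green) = 2/4, P(purple) = 2/4
P(both) = 2/4 × 2/4 = 4/16 = 1/4
Expected count = 1/4 × 96 = 24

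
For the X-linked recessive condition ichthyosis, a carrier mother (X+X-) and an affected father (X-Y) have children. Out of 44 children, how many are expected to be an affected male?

Cross: X+X- × X-Y
Offspring: 1 X+X-, 1 X+Y, 1 X-X-, 1 X-Y
Probability of an affected male: 1/4
Expected count = 1/4 × 44 = 11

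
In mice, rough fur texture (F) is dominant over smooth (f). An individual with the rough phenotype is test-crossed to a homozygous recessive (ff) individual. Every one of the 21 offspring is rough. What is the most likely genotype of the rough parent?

Test cross: ? × ff
All offspring are rough.
If the unknown parent were heterozygous (Ff), about half of 21 offspring would be smooth; none are. The unknown parent is most likely homozygous dominant (FF).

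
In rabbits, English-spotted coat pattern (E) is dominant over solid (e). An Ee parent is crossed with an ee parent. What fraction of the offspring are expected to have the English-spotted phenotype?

Punnett square for Ee × ee:
Offspring genotypes: 2 Ee, 2 ee
Total offspring: 4
Count with target: 2
Probability: 2/4 = 1/2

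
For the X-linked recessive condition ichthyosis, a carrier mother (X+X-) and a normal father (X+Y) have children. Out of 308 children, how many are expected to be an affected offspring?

Cross: X+X- × X+Y
Offspring: 1 X+X+, 1 X+Y, 1 X+X-, 1 X-Y
Probability of an affected offspring: 1/4
Expected count = 1/4 × 308 = 77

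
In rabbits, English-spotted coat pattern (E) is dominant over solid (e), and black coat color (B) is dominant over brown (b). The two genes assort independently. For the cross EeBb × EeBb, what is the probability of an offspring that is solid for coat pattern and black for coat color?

Dihybrid cross EeBb × EeBb — consider each gene separately:
coat pattern: Ee × Ee → 1 EE, 2 Ee, 1 ee → 3 E_ : 1 ee (out of 4)
coat color: Bb × Bb → 1 BB, 2 Bb, 1 bb → 3 B_ : 1 bb (out of 4)
Looking for: solid (ee) and black (B_)
P(solid) = 1/4, P(black) = 3/4
P(both) = 1/4 × 3/4 = 3/16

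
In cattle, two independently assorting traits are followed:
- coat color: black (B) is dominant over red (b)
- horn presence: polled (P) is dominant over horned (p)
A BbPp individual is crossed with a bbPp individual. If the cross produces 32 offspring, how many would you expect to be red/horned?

Dihybrid cross BbPp × bbPp — consider each gene separately:
coat color: Bb × bb → 2 Bb, 2 bb → 2 B_ : 2 bb (out of 4)
horn presence: Pp × Pp → 1 PP, 2 Pp, 1 pp → 3 P_ : 1 pp (out of 4)
Combine (counts out of 4 × 4 = 16): black/polled (B_P_) = 2×3 = 6; black/horned (B_pp) = 2×1 = 2; red/polled (bbP_) = 2×3 = 6; red/horned (bbpp) = 2×1 = 2
Phenotype counts (out of 16): 6 black/polled, 2 black/horned, 6 red/polled, 2 red/horned
red/horned: 2 out of 16 → fraction 1/8
Expected count = 1/8 × 32 = 4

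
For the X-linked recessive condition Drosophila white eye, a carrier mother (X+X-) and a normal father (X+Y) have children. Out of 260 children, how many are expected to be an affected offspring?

Cross: X+X- × X+Y
Offspring: 1 X+X+, 1 X+Y, 1 X+X-, 1 X-Y
Probability of an affected offspring: 1/4
Expected count = 1/4 × 260 = 65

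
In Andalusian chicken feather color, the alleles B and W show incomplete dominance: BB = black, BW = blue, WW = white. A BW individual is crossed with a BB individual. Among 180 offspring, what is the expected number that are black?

Punnett square for BW × BB:
Offspring genotypes: 2 BB, 2 BW
Phenotype counts: 2 black, 2 blue
black: 2 out of 4 → fraction 1/2
Expected count = 1/2 × 180 = 90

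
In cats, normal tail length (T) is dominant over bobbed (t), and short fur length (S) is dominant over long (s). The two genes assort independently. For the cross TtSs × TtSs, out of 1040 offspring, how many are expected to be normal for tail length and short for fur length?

Dihybrid cross TtSs × TtSs — consider each gene separately:
tail length: Tt × Tt → 1 TT, 2 Tt, 1 tt → 3 T_ : 1 tt (out of 4)
fur length: Ss × Ss → 1 SS, 2 Ss, 1 ss → 3 S_ : 1 ss (out of 4)
Looking for: normal (T_) and short (S_)
P(normal) = 3/4, P(short) = 3/4
P(both) = 3/4 × 3/4 = 9/16
Expected count = 9/16 × 1040 = 585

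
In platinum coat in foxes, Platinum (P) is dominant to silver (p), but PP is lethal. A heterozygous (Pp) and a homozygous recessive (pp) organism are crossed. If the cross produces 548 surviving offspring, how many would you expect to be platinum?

Cross: Pp × pp
Punnett square offspring (before lethality): 2 Pp, 2 pp
No PP offspring are produced in this cross.
platinum: 2 out of 4 → fraction 1/2
Expected count = 1/2 × 548 = 274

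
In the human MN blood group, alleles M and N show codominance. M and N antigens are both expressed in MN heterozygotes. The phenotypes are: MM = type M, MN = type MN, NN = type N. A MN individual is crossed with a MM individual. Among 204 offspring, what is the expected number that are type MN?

Punnett square for MN × MM:
Offspring genotypes: 2 MM, 2 MN
Phenotype counts: 2 type M, 2 type MN
type MN: 2 out of 4 → fraction 1/2
Expected count = 1/2 × 204 = 102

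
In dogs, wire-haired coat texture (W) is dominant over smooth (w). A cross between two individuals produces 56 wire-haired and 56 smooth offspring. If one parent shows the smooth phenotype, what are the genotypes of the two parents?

Observed offspring: 56 wire-haired, 56 smooth
The observed ratio simplifies to 1:1. One parent shows smooth, so its genotype must be ww. A 1:1 offspring split requires the other parent to be heterozygous (Ww).
Parent genotypes: ww × Ww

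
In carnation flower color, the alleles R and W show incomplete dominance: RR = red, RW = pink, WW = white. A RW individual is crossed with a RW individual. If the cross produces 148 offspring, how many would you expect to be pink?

Punnett square for RW × RW:
Offspring genotypes: 1 RR, 2 RW, 1 WW
Phenotype counts: 1 red, 2 pink, 1 white
pink: 2 out of 4 → fraction 1/2
Expected count = 1/2 × 148 = 74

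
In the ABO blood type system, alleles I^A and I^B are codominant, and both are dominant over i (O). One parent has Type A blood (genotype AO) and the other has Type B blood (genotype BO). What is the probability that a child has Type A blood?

Cross: AO × BO
Possible offspring genotypes: 1 AB, 1 AO, 1 BO, 1 OO
Blood type counts: 1 Type AB, 1 Type A, 1 Type B, 1 Type O
Probability of Type A: 1/4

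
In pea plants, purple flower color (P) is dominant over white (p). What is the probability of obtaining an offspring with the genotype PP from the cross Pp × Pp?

Punnett square for Pp × Pp:
Offspring genotypes: 1 PP, 2 Pp, 1 pp
Total offspring: 4
Count with target: 1
Probability: 1/4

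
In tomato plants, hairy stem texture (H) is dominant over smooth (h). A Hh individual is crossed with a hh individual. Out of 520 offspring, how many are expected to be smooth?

Punnett square for Hh × hh:
Offspring genotypes: 2 Hh, 2 hh
hairy: 2, smooth: 2
smooth: 2 out of 4 → fraction 1/2
Expected count = 1/2 × 520 = 260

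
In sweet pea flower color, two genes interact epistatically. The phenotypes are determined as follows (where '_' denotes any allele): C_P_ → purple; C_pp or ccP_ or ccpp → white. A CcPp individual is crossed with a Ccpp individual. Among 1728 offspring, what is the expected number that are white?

Cross: CcPp × Ccpp — consider each gene separately:
C gene: Cc × Cc → 1 CC, 2 Cc, 1 cc → 3 C_ : 1 cc (out of 4)
P gene: Pp × pp → 2 Pp, 2 pp → 2 P_ : 2 pp (out of 4)
Genotype classes (out of 4 × 4 = 16): C_P_ = 3×2 = 6; C_pp = 3×2 = 6; ccP_ = 1×2 = 2; ccpp = 1×2 = 2
Apply the phenotype rules: C_P_ (6) → purple; C_pp (6) + ccP_ (2) + ccpp (2) → white
Phenotype counts (out of 16): 6 purple, 10 white
white: 10 out of 16 → fraction 5/8
Expected count = 5/8 × 1728 = 1080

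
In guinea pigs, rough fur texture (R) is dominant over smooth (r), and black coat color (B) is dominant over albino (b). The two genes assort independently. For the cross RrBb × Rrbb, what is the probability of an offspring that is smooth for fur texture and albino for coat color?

Dihybrid cross RrBb × Rrbb — consider each gene separately:
fur texture: Rr × Rr → 1 RR, 2 Rr, 1 rr → 3 R_ : 1 rr (out of 4)
coat color: Bb × bb → 2 Bb, 2 bb → 2 B_ : 2 bb (out of 4)
Looking for: smooth (rr) and albino (bb)
P(smooth) = 1/4, P(albino) = 2/4
P(both) = 1/4 × 2/4 = 2/16 = 1/8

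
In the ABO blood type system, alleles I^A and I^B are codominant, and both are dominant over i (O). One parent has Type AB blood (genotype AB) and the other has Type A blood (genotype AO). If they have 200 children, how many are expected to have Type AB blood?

Cross: AB × AO
Possible offspring genotypes: 1 AA, 1 AO, 1 AB, 1 BO
Blood type counts: 2 Type A, 1 Type AB, 1 Type B
Probability of Type AB: 1/4
Expected count = 1/4 × 200 = 50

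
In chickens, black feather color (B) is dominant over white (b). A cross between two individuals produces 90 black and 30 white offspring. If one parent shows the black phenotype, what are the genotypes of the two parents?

Observed offspring: 90 black, 30 white
The observed ratio simplifies to 3:1. White (bb) offspring appear, so each parent must contribute one b allele. The parent stated to show black carries B, so it is Bb. The other parent is then either Bb or bb: Bb × bb would give a 1:1 split, whereas Bb × Bb gives 3:1 — matching the data. So both parents are heterozygous (Bb × Bb).
Parent genotypes: Bb × Bb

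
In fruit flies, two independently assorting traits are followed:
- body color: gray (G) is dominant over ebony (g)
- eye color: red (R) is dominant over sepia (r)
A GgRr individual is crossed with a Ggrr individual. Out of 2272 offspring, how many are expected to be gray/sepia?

Dihybrid cross GgRr × Ggrr — consider each gene separately:
body color: Gg × Gg → 1 GG, 2 Gg, 1 gg → 3 G_ : 1 gg (out of 4)
eye color: Rr × rr → 2 Rr, 2 rr → 2 R_ : 2 rr (out of 4)
Combine (counts out of 4 × 4 = 16): gray/red (G_R_) = 3×2 = 6; gray/sepia (G_rr) = 3×2 = 6; ebony/red (ggR_) = 1×2 = 2; ebony/sepia (ggrr) = 1×2 = 2
Phenotype counts (out of 16): 6 gray/red, 6 gray/sepia, 2 ebony/red, 2 ebony/sepia
gray/sepia: 6 out of 16 → fraction 3/8
Expected count = 3/8 × 2272 = 852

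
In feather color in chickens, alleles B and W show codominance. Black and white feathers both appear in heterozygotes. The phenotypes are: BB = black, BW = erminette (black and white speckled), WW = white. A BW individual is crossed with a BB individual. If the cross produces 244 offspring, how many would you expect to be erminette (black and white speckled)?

Punnett square for BW × BB:
Offspring genotypes: 2 BB, 2 BW
Phenotype counts: 2 black, 2 erminette (black and white speckled)
erminette (black and white speckled): 2 out of 4 → fraction 1/2
Expected count = 1/2 × 244 = 122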